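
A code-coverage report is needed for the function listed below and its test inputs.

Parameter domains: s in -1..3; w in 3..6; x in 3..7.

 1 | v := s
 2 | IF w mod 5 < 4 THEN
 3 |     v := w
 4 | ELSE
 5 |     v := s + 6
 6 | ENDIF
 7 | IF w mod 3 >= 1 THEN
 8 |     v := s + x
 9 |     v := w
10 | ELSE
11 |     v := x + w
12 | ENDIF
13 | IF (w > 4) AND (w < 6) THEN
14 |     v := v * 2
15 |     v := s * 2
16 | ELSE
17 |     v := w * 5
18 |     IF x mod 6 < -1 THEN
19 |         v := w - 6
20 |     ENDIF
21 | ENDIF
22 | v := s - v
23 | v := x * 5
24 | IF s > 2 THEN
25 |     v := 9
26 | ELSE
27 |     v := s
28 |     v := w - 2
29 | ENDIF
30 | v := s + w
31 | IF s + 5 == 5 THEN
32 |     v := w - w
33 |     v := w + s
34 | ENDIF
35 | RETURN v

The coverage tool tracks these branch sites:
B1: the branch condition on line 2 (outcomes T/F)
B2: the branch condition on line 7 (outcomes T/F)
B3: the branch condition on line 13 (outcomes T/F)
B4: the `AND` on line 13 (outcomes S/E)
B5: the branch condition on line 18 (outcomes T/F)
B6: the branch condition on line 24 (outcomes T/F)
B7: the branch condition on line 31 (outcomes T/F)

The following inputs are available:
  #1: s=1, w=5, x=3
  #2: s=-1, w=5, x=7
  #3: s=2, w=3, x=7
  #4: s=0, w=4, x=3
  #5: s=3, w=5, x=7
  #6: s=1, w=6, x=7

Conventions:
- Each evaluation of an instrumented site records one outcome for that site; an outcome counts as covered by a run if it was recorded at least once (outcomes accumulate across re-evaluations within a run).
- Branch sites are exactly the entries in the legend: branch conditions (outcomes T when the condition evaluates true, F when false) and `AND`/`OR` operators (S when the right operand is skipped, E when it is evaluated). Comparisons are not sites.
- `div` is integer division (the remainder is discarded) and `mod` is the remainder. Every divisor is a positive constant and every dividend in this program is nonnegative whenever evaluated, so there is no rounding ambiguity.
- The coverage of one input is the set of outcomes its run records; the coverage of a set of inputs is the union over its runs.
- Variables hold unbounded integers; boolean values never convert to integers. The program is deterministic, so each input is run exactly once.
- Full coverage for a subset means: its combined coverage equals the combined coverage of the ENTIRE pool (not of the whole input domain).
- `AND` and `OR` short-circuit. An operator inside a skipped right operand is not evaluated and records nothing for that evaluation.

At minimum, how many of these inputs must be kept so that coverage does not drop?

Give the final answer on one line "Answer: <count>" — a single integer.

test 1 (s=1, w=5, x=3) fires B1->T, B2->T, B4->E, B3->T, B6->F, B7->F; hits B1=T, B2=T, B3=T, B4=E, B6=F, B7=F
test 2 (s=-1, w=5, x=7) fires B1->T, B2->T, B4->E, B3->T, B6->F, B7->F; hits B1=T, B2=T, B3=T, B4=E, B6=F, B7=F
test 3 (s=2, w=3, x=7) fires B1->T, B2->F, B4->S, B3->F, B5->F, B6->F, B7->F; hits B1=T, B2=F, B3=F, B4=S, B5=F, B6=F, B7=F
test 4 (s=0, w=4, x=3) fires B1->F, B2->T, B4->S, B3->F, B5->F, B6->F, B7->T; hits B1=F, B2=T, B3=F, B4=S, B5=F, B6=F, B7=T
test 5 (s=3, w=5, x=7) fires B1->T, B2->T, B4->E, B3->T, B6->T, B7->F; hits B1=T, B2=T, B3=T, B4=E, B6=T, B7=F
test 6 (s=1, w=6, x=7) fires B1->T, B2->F, B4->E, B3->F, B5->F, B6->F, B7->F; hits B1=T, B2=F, B3=F, B4=E, B5=F, B6=F, B7=F
union over all inputs: B1=T, B1=F, B2=T, B2=F, B3=T, B3=F, B4=S, B4=E, B5=F, B6=T, B6=F, B7=T, B7=F (13 outcomes)
size 1 is not enough: best union over all size-1 subsets is 7/13
size 2 is not enough: best union over all size-2 subsets is 12/13
inputs {3, 4, 5} (size 3) cover everything; no size-3 subset with a lexicographically smaller index list covers all 13

Answer: 3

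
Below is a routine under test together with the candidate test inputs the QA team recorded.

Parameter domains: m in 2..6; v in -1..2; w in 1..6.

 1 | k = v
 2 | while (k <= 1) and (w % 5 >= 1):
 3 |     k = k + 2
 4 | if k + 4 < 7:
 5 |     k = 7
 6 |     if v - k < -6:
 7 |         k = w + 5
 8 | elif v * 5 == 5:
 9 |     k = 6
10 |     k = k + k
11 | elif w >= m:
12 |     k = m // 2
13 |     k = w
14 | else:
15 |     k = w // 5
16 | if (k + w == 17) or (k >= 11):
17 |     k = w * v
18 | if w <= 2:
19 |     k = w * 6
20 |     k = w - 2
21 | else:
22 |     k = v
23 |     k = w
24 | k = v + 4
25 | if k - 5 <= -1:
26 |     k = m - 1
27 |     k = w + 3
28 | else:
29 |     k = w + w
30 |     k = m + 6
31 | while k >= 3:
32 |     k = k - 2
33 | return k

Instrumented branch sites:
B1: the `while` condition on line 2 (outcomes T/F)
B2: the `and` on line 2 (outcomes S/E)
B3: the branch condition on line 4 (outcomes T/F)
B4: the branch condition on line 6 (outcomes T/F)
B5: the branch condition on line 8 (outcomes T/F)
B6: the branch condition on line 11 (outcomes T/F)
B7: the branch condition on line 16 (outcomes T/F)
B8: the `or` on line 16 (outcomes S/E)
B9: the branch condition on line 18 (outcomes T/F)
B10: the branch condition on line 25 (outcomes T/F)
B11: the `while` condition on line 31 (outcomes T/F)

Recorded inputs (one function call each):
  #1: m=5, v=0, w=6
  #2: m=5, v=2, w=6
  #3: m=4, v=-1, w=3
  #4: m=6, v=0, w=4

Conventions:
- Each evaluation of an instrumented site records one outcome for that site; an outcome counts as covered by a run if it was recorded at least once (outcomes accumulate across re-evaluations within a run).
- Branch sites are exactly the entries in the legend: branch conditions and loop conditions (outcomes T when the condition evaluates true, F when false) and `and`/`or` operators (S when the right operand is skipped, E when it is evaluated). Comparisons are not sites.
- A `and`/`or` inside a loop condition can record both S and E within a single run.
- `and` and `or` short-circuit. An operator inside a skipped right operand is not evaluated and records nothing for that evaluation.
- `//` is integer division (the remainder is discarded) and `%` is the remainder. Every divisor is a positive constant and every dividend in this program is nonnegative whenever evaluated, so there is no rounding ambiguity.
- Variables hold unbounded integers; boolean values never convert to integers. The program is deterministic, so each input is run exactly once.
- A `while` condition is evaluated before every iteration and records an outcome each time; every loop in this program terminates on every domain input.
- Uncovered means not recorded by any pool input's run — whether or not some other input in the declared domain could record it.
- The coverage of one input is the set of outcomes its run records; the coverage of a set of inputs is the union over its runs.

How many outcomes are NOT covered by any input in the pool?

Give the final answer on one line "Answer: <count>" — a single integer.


input #1, m=5, v=0, w=6: outcomes B1=T, B1=F, B2=S, B2=E, B3=T, B4=T, B7=T, B8=S, B9=F, B10=T, B11=T, B11=F
input #2, m=5, v=2, w=6: outcomes B1=F, B2=S, B3=T, B4=F, B7=F, B8=E, B9=F, B10=F, B11=T, B11=F
input #3, m=4, v=-1, w=3: outcomes B1=T, B1=F, B2=S, B2=E, B3=F, B5=F, B6=F, B7=F, B8=E, B9=F, B10=T, B11=T, B11=F
input #4, m=6, v=0, w=4: outcomes B1=T, B1=F, B2=S, B2=E, B3=T, B4=T, B7=F, B8=E, B9=F, B10=T, B11=T, B11=F
union over the pool: B1=T, B1=F, B2=S, B2=E, B3=T, B3=F, B4=T, B4=F, B5=F, B6=F, B7=T, B7=F, B8=S, B8=E, B9=F, B10=T, B10=F, B11=T, B11=F
uncovered (3 of 22): B5=T, B6=T, B9=T
Answer: 3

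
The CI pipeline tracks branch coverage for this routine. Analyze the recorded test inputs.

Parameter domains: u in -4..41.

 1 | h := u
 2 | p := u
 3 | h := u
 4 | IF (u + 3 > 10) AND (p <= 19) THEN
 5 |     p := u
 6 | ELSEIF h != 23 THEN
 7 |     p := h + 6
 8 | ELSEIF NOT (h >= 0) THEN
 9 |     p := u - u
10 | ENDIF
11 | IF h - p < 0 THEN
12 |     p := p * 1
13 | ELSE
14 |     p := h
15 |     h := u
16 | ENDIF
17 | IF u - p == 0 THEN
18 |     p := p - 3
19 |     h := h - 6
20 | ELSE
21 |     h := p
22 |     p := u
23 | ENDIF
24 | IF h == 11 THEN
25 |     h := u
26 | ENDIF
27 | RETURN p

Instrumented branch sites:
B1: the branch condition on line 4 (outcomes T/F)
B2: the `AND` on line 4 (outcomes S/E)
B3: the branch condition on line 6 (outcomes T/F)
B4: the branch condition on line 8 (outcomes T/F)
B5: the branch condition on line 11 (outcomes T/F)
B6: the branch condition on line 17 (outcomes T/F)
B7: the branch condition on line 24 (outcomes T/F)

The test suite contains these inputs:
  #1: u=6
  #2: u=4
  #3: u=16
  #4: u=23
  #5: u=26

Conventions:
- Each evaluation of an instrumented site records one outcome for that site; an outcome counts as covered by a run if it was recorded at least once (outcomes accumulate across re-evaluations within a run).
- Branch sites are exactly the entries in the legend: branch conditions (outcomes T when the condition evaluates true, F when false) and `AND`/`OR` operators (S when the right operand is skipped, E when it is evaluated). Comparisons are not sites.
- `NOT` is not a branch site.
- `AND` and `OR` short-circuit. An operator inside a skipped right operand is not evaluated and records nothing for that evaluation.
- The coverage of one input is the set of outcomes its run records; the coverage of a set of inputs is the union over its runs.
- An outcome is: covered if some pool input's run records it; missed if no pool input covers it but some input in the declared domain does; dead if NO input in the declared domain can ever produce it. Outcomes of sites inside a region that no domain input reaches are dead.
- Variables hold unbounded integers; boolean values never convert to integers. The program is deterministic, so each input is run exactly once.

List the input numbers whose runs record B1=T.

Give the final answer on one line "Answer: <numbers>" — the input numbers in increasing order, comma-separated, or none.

input #1 (u=6): misses B1=T
input #2 (u=4): misses B1=T
input #3 (u=16): covers B1=T
input #4 (u=23): misses B1=T
input #5 (u=26): misses B1=T

Answer: 3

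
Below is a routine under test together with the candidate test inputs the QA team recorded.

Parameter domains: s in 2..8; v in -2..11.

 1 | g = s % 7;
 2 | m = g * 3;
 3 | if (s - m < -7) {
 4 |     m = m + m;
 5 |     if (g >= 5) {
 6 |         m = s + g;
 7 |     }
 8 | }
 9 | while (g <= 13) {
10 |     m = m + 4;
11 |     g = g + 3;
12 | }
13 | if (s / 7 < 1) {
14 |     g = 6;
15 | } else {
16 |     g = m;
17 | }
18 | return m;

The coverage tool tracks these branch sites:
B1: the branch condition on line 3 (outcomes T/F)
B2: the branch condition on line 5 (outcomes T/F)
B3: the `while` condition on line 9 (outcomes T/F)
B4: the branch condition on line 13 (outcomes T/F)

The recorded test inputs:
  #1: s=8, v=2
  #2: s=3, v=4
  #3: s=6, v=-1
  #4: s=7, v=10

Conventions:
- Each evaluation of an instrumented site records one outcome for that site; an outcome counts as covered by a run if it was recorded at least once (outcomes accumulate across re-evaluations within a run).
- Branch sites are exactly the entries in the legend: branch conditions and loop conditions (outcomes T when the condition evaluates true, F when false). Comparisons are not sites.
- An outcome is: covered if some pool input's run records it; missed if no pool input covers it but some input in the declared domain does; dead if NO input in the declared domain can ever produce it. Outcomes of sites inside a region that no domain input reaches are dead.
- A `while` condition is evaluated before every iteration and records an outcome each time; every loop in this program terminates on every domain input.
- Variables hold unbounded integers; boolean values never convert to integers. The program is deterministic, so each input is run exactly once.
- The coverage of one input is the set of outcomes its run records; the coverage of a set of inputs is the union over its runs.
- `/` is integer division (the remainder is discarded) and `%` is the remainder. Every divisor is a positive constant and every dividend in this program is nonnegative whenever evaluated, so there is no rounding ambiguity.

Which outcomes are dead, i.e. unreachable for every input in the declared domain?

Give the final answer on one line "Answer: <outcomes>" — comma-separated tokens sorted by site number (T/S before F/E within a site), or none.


checking every outcome against all 98 domain inputs:
  reachable outcomes have witnesses, e.g. B1=T (e.g. s=4, v=-2), B1=F (e.g. s=2, v=-2), B2=T (e.g. s=5, v=-2), B2=F (e.g. s=4, v=-2)
Answer: none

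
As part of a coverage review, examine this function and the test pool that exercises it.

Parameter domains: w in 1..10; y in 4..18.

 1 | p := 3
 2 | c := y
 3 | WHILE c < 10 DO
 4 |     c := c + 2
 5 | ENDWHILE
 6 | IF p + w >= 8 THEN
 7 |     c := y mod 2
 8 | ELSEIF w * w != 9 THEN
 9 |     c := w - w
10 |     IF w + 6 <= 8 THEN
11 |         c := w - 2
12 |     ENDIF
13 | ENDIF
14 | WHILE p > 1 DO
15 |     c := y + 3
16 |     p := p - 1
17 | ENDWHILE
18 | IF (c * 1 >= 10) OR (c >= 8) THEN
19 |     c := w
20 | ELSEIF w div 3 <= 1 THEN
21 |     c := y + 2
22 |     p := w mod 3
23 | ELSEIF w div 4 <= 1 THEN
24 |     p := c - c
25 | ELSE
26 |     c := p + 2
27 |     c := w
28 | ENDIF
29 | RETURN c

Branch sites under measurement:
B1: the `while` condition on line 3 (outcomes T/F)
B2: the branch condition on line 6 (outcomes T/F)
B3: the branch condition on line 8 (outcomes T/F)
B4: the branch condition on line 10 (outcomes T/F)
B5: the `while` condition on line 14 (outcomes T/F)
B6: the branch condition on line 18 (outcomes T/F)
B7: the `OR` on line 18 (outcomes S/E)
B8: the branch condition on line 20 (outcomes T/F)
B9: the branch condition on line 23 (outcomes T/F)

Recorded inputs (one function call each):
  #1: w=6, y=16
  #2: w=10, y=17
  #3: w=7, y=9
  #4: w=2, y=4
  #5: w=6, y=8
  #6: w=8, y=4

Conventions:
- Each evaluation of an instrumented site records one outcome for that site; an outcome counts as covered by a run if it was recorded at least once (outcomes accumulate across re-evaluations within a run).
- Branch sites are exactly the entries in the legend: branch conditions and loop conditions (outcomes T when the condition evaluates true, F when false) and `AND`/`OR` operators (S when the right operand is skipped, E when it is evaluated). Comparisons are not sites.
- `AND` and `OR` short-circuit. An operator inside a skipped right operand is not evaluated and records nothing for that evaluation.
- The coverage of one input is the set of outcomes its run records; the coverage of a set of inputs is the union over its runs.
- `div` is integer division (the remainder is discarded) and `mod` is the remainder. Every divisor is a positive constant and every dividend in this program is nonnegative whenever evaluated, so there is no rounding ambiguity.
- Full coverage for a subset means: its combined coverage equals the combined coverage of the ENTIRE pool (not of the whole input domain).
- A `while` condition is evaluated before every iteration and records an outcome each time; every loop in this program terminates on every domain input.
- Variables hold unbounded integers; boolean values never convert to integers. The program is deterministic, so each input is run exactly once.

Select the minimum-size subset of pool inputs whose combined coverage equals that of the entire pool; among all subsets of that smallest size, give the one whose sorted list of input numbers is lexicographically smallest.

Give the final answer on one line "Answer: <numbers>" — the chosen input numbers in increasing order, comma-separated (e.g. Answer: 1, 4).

test 1 (w=6, y=16) fires B1->F, B2->T, B5->T, B5->T, B5->F, B7->S, B6->T; hits B1=F, B2=T, B5=T, B5=F, B6=T, B7=S
test 2 (w=10, y=17) fires B1->F, B2->T, B5->T, B5->T, B5->F, B7->S, B6->T; hits B1=F, B2=T, B5=T, B5=F, B6=T, B7=S
test 3 (w=7, y=9) fires B1->T, B1->F, B2->T, B5->T, B5->T, B5->F, B7->S, B6->T; hits B1=T, B1=F, B2=T, B5=T, B5=F, B6=T, B7=S
test 4 (w=2, y=4) fires B1->T, B1->T, B1->T, B1->F, B2->F, B3->T, B4->T, B5->T, B5->T, B5->F, B7->E, B6->F, B8->T; hits B1=T, B1=F, B2=F, B3=T, B4=T, B5=T, B5=F, B6=F, B7=E, B8=T
test 5 (w=6, y=8) fires B1->T, B1->F, B2->T, B5->T, B5->T, B5->F, B7->S, B6->T; hits B1=T, B1=F, B2=T, B5=T, B5=F, B6=T, B7=S
test 6 (w=8, y=4) fires B1->T, B1->T, B1->T, B1->F, B2->T, B5->T, B5->T, B5->F, B7->E, B6->F, B8->F, B9->F; hits B1=T, B1=F, B2=T, B5=T, B5=F, B6=F, B7=E, B8=F, B9=F
union over all inputs: B1=T, B1=F, B2=T, B2=F, B3=T, B4=T, B5=T, B5=F, B6=T, B6=F, B7=S, B7=E, B8=T, B8=F, B9=F (15 outcomes)
every size-1 subset falls short of the 15 outcomes (best: 10/15)
every size-2 subset falls short of the 15 outcomes (best: 13/15)
size 3: inputs {1, 4, 6} cover all 15 outcomes, and no lexicographically smaller subset of this size does

Answer: 1, 4, 6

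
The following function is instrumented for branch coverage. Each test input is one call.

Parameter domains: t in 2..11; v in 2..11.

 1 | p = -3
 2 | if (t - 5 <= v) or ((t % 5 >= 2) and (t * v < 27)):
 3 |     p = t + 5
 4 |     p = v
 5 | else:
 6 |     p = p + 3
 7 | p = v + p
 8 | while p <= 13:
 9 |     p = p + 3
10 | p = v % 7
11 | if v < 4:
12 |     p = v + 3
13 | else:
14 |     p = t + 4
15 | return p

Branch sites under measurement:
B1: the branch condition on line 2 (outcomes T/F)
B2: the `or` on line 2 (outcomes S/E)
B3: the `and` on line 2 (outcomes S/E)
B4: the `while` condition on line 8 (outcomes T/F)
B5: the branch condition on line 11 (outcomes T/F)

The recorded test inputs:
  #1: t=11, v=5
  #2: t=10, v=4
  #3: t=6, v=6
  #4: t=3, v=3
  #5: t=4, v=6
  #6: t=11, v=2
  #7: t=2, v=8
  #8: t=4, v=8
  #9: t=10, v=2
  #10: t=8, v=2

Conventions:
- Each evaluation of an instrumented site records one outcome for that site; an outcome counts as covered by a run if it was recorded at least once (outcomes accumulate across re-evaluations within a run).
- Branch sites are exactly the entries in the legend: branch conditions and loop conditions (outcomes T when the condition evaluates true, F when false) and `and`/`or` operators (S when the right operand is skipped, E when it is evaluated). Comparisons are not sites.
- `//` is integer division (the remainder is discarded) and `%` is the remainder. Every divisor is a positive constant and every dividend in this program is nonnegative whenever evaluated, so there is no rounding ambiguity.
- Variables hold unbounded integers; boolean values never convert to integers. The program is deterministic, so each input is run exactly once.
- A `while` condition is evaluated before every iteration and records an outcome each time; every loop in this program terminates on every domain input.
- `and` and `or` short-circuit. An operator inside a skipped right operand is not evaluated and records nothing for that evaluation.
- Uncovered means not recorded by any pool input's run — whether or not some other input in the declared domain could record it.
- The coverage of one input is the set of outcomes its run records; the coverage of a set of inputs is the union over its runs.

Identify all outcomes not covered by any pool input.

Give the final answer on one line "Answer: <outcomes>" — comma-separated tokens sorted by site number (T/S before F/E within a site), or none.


run #1 (t=11, v=5) records B1=F, B2=E, B3=S, B4=T, B4=F, B5=F
run #2 (t=10, v=4) records B1=F, B2=E, B3=S, B4=T, B4=F, B5=F
run #3 (t=6, v=6) records B1=T, B2=S, B4=T, B4=F, B5=F
run #4 (t=3, v=3) records B1=T, B2=S, B4=T, B4=F, B5=T
run #5 (t=4, v=6) records B1=T, B2=S, B4=T, B4=F, B5=F
run #6 (t=11, v=2) records B1=F, B2=E, B3=S, B4=T, B4=F, B5=T
run #7 (t=2, v=8) records B1=T, B2=S, B4=F, B5=F
run #8 (t=4, v=8) records B1=T, B2=S, B4=F, B5=F
run #9 (t=10, v=2) records B1=F, B2=E, B3=S, B4=T, B4=F, B5=T
run #10 (t=8, v=2) records B1=T, B2=E, B3=E, B4=T, B4=F, B5=T
union over the pool: B1=T, B1=F, B2=S, B2=E, B3=S, B3=E, B4=T, B4=F, B5=T, B5=F
uncovered (0 of 10): none
Answer: none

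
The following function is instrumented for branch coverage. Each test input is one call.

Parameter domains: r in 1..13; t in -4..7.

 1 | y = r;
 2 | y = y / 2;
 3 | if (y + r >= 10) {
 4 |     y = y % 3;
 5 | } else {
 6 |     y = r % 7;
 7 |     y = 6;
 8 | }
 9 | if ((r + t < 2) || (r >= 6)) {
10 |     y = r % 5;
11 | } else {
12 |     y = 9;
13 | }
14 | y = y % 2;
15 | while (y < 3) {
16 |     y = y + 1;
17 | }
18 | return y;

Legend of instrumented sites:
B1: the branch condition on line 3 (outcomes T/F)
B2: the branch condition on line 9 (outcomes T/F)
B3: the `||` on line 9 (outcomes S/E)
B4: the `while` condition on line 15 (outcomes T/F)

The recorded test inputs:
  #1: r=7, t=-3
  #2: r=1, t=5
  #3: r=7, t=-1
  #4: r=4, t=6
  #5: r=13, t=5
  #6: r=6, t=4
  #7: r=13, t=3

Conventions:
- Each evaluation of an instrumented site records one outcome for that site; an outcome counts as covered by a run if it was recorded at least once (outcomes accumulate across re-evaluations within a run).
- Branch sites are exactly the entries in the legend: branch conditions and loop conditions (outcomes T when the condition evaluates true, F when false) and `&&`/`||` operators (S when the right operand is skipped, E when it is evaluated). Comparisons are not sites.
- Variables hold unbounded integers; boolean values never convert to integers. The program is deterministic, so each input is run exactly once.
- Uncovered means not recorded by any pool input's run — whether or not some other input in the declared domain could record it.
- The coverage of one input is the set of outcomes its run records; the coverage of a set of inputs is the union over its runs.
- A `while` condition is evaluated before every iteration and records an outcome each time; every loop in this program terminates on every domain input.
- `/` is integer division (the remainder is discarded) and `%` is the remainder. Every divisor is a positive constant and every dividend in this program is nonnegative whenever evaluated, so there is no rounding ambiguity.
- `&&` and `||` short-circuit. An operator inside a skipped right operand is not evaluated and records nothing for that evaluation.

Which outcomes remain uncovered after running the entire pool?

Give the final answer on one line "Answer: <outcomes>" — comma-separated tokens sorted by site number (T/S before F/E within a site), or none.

input #1 (r=7, t=-3): covers B1=T, B2=T, B3=E, B4=T, B4=F
input #2 (r=1, t=5): covers B1=F, B2=F, B3=E, B4=T, B4=F
input #3 (r=7, t=-1): covers B1=T, B2=T, B3=E, B4=T, B4=F
input #4 (r=4, t=6): covers B1=F, B2=F, B3=E, B4=T, B4=F
input #5 (r=13, t=5): covers B1=T, B2=T, B3=E, B4=T, B4=F
input #6 (r=6, t=4): covers B1=F, B2=T, B3=E, B4=T, B4=F
input #7 (r=13, t=3): covers B1=T, B2=T, B3=E, B4=T, B4=F
union over the pool: B1=T, B1=F, B2=T, B2=F, B3=E, B4=T, B4=F
uncovered (1 of 8): B3=S

Answer: B3=S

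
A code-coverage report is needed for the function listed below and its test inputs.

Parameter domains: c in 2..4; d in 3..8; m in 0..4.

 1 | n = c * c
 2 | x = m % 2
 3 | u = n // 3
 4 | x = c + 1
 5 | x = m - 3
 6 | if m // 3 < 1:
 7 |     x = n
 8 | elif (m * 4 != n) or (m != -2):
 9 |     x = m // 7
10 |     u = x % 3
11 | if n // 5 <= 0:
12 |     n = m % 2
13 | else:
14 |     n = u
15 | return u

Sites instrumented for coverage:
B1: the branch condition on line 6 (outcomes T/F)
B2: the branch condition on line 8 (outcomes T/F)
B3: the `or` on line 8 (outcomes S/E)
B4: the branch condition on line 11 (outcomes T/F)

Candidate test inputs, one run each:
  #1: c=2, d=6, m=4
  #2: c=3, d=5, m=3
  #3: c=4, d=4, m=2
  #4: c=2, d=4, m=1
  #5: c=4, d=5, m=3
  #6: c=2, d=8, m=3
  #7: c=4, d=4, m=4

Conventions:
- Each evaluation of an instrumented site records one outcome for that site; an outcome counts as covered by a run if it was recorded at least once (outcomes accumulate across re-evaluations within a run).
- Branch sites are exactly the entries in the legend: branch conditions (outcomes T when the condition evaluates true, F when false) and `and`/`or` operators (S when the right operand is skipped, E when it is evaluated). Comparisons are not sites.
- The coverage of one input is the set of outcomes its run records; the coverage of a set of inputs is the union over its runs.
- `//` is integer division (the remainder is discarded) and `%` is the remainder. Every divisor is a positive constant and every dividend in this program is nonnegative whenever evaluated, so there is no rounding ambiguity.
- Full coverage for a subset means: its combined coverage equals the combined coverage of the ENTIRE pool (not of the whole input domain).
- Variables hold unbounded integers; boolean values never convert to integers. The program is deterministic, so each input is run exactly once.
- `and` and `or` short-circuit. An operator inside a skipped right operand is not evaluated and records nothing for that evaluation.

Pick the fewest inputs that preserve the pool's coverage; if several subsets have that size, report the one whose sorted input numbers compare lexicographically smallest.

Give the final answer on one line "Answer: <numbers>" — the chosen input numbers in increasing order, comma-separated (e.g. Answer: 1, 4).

run #1 (c=2, d=6, m=4) runs B1->F, B3->S, B2->T, B4->T; records B1=F, B2=T, B3=S, B4=T
run #2 (c=3, d=5, m=3) runs B1->F, B3->S, B2->T, B4->F; records B1=F, B2=T, B3=S, B4=F
run #3 (c=4, d=4, m=2) runs B1->T, B4->F; records B1=T, B4=F
run #4 (c=2, d=4, m=1) runs B1->T, B4->T; records B1=T, B4=T
run #5 (c=4, d=5, m=3) runs B1->F, B3->S, B2->T, B4->F; records B1=F, B2=T, B3=S, B4=F
run #6 (c=2, d=8, m=3) runs B1->F, B3->S, B2->T, B4->T; records B1=F, B2=T, B3=S, B4=T
run #7 (c=4, d=4, m=4) runs B1->F, B3->E, B2->T, B4->F; records B1=F, B2=T, B3=E, B4=F
together the pool reaches 7 outcomes: B1=T, B1=F, B2=T, B3=S, B3=E, B4=T, B4=F
size 1 is not enough: best union over all size-1 subsets is 4/7
size 2 is not enough: best union over all size-2 subsets is 6/7
at size 3, {1, 3, 7} reaches all 7 outcomes; every lexicographically earlier size-3 subset fails

Answer: 1, 3, 7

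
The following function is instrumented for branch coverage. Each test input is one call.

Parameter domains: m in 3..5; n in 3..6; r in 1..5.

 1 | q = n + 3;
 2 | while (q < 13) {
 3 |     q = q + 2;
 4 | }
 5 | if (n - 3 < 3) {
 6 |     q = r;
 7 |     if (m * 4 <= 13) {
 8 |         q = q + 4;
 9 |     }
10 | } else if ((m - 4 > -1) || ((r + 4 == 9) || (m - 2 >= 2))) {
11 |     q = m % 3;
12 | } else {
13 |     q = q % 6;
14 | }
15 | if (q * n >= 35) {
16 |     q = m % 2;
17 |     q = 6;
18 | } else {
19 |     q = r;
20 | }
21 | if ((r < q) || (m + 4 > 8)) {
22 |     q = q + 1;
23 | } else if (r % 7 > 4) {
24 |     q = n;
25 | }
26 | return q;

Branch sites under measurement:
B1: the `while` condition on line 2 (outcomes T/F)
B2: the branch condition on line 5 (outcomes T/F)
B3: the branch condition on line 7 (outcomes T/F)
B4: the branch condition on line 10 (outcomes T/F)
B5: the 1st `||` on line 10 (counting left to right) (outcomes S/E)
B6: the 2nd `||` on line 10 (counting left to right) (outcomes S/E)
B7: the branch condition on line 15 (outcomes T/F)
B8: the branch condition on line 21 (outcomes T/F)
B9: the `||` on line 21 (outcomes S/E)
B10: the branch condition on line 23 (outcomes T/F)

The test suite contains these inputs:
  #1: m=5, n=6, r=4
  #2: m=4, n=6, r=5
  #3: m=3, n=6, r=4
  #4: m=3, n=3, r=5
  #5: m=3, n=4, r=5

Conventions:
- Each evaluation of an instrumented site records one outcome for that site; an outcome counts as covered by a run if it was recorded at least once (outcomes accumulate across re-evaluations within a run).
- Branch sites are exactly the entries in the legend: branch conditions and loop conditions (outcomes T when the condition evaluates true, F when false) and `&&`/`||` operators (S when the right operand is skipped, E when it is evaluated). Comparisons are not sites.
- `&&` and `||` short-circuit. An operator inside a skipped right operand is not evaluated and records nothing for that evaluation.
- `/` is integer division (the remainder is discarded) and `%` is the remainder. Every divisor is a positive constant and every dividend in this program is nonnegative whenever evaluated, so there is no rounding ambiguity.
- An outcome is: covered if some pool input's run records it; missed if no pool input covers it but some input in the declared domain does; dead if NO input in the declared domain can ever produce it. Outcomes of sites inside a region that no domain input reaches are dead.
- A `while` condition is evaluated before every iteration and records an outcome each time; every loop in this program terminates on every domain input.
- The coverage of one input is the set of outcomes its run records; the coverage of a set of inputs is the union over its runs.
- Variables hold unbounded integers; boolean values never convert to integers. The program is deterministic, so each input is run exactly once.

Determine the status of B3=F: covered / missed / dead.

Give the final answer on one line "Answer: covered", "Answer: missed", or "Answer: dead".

no pool input records B3=F
but domain input (m=4, n=3, r=1) does record it -> reachable, so missed

Answer: missed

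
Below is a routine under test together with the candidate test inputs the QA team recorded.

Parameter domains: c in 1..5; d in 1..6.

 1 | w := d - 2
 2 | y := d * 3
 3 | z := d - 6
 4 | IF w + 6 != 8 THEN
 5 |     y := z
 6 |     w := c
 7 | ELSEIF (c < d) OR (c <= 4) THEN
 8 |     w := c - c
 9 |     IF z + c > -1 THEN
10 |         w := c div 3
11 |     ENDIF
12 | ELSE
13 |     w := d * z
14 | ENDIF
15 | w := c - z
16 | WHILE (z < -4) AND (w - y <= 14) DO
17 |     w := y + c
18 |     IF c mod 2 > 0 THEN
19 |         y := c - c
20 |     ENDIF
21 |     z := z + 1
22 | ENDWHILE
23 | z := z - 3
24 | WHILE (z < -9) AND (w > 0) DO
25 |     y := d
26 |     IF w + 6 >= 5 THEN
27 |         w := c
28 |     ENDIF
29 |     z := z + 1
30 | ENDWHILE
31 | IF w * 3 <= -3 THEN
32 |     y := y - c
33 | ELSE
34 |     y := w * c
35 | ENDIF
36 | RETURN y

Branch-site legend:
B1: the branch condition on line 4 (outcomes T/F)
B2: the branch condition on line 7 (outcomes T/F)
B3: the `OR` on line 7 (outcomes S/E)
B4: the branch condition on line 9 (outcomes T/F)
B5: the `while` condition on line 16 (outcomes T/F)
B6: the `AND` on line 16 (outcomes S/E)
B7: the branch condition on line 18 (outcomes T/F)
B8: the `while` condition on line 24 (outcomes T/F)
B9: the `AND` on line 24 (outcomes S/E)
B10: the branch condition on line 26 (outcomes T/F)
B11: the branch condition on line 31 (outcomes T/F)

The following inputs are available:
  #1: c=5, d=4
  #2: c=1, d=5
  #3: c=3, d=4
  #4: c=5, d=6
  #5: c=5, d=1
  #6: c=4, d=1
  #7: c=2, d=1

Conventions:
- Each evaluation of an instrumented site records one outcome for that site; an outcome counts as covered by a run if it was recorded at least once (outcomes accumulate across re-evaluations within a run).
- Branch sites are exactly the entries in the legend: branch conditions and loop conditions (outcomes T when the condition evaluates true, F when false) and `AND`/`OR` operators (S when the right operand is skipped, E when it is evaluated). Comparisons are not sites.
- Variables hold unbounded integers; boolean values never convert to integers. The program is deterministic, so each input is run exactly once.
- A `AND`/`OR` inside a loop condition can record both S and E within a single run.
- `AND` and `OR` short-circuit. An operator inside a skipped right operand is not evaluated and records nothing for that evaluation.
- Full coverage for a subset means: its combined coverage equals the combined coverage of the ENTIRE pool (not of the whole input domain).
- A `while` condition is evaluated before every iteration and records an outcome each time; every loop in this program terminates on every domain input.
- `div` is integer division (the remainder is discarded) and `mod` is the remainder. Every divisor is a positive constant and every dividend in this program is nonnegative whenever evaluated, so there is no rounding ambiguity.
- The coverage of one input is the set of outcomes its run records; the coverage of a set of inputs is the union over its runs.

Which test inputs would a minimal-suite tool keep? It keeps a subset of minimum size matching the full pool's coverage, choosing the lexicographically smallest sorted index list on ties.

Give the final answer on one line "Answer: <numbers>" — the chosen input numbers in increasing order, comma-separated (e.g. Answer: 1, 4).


#1 (c=5, d=4) -> covered: B1=F, B2=F, B3=E, B5=F, B6=S, B8=F, B9=S, B11=F
#2 (c=1, d=5) -> covered: B1=T, B5=F, B6=S, B8=F, B9=S, B11=F
#3 (c=3, d=4) -> covered: B1=F, B2=T, B3=S, B4=T, B5=F, B6=S, B8=F, B9=S, B11=F
#4 (c=5, d=6) -> covered: B1=T, B5=F, B6=S, B8=F, B9=S, B11=F
#5 (c=5, d=1) -> covered: B1=T, B5=F, B6=E, B8=F, B9=S, B11=F
#6 (c=4, d=1) -> covered: B1=T, B5=T, B5=F, B6=S, B6=E, B7=F, B8=F, B9=S, B11=T
#7 (c=2, d=1) -> covered: B1=T, B5=T, B5=F, B6=S, B6=E, B7=F, B8=F, B9=S, B11=T
union over all inputs: B1=T, B1=F, B2=T, B2=F, B3=S, B3=E, B4=T, B5=T, B5=F, B6=S, B6=E, B7=F, B8=F, B9=S, B11=T, B11=F (16 outcomes)
every size-1 subset falls short of the 16 outcomes (best: 9/16)
every size-2 subset falls short of the 16 outcomes (best: 14/16)
size 3: inputs {1, 3, 6} cover all 16 outcomes, and no lexicographically smaller subset of this size does
Answer: 1, 3, 6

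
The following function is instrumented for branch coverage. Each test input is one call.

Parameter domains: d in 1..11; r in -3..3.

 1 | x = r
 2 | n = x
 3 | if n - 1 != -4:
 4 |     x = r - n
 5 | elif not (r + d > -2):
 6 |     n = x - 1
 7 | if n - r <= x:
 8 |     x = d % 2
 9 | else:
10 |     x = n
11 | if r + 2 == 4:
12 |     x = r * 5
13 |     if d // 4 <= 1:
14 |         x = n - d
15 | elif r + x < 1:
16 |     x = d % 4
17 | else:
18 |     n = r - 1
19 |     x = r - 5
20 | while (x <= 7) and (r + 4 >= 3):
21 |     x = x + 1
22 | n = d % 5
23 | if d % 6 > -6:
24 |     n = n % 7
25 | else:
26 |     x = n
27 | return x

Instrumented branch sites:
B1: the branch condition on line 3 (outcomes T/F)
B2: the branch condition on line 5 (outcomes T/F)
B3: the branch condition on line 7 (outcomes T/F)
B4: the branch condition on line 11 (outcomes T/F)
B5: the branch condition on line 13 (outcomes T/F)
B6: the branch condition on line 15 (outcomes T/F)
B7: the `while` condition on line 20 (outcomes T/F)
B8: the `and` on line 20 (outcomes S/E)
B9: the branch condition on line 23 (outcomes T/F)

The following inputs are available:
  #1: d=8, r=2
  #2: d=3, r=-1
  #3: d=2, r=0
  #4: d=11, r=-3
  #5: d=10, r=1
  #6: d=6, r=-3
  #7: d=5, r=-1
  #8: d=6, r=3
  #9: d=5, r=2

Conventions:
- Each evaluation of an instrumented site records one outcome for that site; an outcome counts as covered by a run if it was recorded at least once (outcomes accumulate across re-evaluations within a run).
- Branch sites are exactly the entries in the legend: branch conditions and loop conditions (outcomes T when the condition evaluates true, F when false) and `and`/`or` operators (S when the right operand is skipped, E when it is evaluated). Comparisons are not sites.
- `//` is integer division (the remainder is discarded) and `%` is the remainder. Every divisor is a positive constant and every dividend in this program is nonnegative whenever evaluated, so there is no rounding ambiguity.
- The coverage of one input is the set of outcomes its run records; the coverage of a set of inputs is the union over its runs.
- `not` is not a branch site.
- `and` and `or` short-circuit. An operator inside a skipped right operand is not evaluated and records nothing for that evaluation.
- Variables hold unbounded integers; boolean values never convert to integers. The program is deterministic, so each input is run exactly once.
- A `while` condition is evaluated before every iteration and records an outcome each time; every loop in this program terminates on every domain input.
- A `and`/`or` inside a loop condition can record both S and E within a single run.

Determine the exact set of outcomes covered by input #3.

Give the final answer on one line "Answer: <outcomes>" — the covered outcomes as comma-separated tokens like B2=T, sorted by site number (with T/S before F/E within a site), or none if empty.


Tracing the run of input #3 (d=2, r=0):
  B1->T, B3->T, B4->F, B6->T, B8->E, B7->T, B8->E, B7->T, B8->E, B7->T
  B8->E, B7->T, B8->E, B7->T, B8->E, B7->T, B8->S, B7->F, B9->T
deduplicating events, the covered set is: B1=T, B3=T, B4=F, B6=T, B7=T, B7=F, B8=S, B8=E, B9=T
Answer: B1=T, B3=T, B4=F, B6=T, B7=T, B7=F, B8=S, B8=E, B9=T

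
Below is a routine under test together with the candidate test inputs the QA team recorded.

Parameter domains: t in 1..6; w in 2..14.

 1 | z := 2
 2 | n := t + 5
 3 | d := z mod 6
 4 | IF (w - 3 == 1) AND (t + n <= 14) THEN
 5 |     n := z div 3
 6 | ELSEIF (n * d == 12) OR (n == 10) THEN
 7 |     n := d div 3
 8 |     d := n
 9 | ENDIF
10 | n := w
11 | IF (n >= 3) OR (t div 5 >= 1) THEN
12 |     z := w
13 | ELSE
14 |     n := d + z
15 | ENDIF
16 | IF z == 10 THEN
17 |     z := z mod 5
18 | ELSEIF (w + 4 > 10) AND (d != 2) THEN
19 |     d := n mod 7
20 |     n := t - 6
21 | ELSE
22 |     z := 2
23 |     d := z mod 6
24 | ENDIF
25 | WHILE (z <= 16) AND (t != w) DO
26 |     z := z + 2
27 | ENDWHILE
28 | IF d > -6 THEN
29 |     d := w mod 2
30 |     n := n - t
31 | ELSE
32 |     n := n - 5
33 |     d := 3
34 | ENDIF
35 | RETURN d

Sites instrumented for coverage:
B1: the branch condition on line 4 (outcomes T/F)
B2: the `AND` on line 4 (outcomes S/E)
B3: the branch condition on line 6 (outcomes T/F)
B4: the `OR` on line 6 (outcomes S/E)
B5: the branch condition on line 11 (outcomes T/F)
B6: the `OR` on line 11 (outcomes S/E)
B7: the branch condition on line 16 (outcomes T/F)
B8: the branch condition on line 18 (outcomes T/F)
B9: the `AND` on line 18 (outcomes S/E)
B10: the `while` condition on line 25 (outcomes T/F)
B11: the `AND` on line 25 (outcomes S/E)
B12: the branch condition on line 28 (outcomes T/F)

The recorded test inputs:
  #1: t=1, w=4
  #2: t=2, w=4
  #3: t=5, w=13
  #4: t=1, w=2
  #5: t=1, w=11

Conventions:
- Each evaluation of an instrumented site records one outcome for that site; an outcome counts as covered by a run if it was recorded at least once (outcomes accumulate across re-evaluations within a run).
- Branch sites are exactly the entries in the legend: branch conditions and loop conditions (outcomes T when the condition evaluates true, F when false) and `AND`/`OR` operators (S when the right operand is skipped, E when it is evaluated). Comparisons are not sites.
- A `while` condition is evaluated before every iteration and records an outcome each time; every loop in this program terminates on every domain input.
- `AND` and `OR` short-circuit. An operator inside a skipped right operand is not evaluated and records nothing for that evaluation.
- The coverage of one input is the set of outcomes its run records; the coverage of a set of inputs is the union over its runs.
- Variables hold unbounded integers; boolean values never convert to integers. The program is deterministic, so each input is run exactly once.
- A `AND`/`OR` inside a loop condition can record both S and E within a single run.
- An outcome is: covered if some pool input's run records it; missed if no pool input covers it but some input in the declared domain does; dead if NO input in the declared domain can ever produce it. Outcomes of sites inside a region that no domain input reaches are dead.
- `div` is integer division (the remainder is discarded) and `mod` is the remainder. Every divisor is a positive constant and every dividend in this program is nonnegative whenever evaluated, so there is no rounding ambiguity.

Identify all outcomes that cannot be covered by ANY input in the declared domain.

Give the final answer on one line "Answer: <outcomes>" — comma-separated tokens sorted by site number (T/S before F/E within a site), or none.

checking every outcome against all 78 domain inputs:
  B12=F: never recorded by any domain input -> dead
  reachable outcomes have witnesses, e.g. B1=T (e.g. t=1, w=4), B1=F (e.g. t=1, w=2), B2=S (e.g. t=1, w=2), B2=E (e.g. t=1, w=4)

Answer: B12=F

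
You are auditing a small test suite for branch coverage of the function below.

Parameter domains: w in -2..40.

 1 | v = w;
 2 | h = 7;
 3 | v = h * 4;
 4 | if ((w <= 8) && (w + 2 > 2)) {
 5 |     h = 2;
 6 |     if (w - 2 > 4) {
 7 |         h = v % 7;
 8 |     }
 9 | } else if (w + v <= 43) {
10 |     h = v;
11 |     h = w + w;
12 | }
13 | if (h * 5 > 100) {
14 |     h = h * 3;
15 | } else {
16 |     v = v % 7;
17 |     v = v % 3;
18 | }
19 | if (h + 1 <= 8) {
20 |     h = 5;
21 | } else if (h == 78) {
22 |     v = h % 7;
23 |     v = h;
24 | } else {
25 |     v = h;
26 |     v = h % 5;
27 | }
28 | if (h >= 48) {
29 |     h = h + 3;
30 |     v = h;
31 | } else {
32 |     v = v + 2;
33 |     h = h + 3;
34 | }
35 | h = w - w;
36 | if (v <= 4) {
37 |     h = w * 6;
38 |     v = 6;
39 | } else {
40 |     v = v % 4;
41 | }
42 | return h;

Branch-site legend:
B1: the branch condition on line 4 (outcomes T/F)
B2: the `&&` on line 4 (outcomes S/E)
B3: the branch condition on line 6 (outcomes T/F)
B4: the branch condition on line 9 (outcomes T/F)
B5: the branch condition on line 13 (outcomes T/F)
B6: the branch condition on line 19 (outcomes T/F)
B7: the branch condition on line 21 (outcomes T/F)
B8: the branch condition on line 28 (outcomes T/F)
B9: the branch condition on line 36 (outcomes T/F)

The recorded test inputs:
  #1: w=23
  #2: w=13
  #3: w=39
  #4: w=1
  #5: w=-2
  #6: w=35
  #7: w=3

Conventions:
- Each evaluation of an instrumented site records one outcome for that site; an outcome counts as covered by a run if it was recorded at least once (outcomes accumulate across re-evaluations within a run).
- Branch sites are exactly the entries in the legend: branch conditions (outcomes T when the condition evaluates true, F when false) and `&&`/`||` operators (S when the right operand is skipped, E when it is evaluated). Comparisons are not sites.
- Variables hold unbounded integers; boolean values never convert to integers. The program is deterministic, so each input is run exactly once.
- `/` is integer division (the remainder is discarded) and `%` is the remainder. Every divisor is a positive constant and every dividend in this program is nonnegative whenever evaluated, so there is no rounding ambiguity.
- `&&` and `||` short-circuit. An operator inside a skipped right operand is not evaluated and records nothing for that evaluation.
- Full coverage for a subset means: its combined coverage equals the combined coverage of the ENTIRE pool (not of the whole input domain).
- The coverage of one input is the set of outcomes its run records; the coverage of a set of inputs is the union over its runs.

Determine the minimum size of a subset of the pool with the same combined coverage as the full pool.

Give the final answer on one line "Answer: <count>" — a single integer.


test 1 (w=23) fires B2->S, B1->F, B4->F, B5->F, B6->T, B8->F, B9->T; hits B1=F, B2=S, B4=F, B5=F, B6=T, B8=F, B9=T
test 2 (w=13) fires B2->S, B1->F, B4->T, B5->T, B6->F, B7->T, B8->T, B9->F; hits B1=F, B2=S, B4=T, B5=T, B6=F, B7=T, B8=T, B9=F
test 3 (w=39) fires B2->S, B1->F, B4->F, B5->F, B6->T, B8->F, B9->T; hits B1=F, B2=S, B4=F, B5=F, B6=T, B8=F, B9=T
test 4 (w=1) fires B2->E, B1->T, B3->F, B5->F, B6->T, B8->F, B9->T; hits B1=T, B2=E, B3=F, B5=F, B6=T, B8=F, B9=T
test 5 (w=-2) fires B2->E, B1->F, B4->T, B5->F, B6->T, B8->F, B9->T; hits B1=F, B2=E, B4=T, B5=F, B6=T, B8=F, B9=T
test 6 (w=35) fires B2->S, B1->F, B4->F, B5->F, B6->T, B8->F, B9->T; hits B1=F, B2=S, B4=F, B5=F, B6=T, B8=F, B9=T
test 7 (w=3) fires B2->E, B1->T, B3->F, B5->F, B6->T, B8->F, B9->T; hits B1=T, B2=E, B3=F, B5=F, B6=T, B8=F, B9=T
together the pool reaches 16 outcomes: B1=T, B1=F, B2=S, B2=E, B3=F, B4=T, B4=F, B5=T, B5=F, B6=T, B6=F, B7=T, B8=T, B8=F, B9=T, B9=F
no size-1 subset reaches all 16 outcomes (best union: 8/16)
no size-2 subset reaches all 16 outcomes (best union: 15/16)
size 3: inputs {1, 2, 4} cover all 16 outcomes, and no lexicographically smaller subset of this size does
Answer: 3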